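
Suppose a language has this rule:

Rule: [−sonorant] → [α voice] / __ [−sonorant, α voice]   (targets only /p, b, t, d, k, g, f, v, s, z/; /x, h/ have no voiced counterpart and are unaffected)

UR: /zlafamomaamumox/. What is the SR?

zlafamomaamumox

No segment of /zlafamomaamumox/ meets the structural description of the rule, so the form surfaces unchanged.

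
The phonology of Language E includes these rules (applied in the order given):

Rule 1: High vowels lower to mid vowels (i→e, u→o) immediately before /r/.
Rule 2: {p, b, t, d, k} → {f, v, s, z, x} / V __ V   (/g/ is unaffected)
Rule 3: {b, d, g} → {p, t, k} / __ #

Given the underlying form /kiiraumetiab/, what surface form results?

kieraumesiap

Rule 1 (pre-rhotic lowering): /i/ is a high vowel immediately before /r/, so it lowers to [e]. /kiiraumetiab/ → kieraumetiab.
Rule 2 (intervocalic spirantization): /t/ is a stop between vowels /e/ and /i/, so it spirantizes to the fricative [s]. /kieraumetiab/ → kieraumesiab.
Rule 3 (final devoicing): /b/ is a voiced stop in word-final position, so it devoices to [p]. /kieraumesiab/ → kieraumesiap.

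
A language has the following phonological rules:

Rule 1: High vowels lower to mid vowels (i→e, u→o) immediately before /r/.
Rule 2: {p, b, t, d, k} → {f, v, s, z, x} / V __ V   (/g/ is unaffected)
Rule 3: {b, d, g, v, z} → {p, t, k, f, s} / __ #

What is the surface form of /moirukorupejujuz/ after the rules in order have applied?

moeruxorufejujus

Rule 1 (pre-rhotic lowering): /i/ is a high vowel immediately before /r/, so it lowers to [e]. /moirukorupejujuz/ → moerukorupejujuz.
Rule 2 (intervocalic spirantization): /k/ is a stop between vowels /u/ and /o/, so it spirantizes to the fricative [x]. /p/ is a stop between vowels /u/ and /e/, so it spirantizes to the fricative [f]. /moerukorupejujuz/ → moeruxorufejujuz.
Rule 3 (final devoicing): /z/ is a voiced obstruent in word-final position, so it devoices to [s]. /moeruxorufejujuz/ → moeruxorufejujus.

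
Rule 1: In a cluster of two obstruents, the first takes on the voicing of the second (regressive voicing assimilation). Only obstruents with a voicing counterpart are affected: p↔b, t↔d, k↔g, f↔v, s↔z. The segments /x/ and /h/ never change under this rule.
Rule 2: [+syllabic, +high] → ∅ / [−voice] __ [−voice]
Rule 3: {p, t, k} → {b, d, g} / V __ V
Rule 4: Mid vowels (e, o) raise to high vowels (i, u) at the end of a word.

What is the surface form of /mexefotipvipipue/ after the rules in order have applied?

Rule 1 (regressive voicing assimilation): /p/ precedes the voiced obstruent /v/, so it voices to [b] by assimilation. /mexefotipvipipue/ → mexefotibvipipue.
Rule 2 (high vowel syncope): /i/ is a high vowel flanked by voiceless consonants /p/ and /p/, so it deletes. /mexefotibvipipue/ → mexefotibvippue.
Rule 3 (intervocalic voicing): /t/ is a voiceless stop between vowels /o/ and /i/, so it voices to [d]. /mexefotibvippue/ → mexefodibvippue.
Rule 4 (final vowel raising): /e/ is a mid vowel in word-final position, so it raises to [i]. /mexefodibvippue/ → mexefodibvippui.

mexefodibvippui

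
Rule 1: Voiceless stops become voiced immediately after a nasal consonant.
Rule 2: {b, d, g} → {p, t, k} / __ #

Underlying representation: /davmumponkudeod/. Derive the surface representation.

davmumbongudeot

Rule 1 (post-nasal voicing): /p/ is a voiceless stop immediately after the nasal /m/, so it voices to [b]. /k/ is a voiceless stop immediately after the nasal /n/, so it voices to [g]. /davmumponkudeod/ → davmumbongudeod.
Rule 2 (final devoicing): /d/ is a voiced stop in word-final position, so it devoices to [t]. /davmumbongudeod/ → davmumbongudeot.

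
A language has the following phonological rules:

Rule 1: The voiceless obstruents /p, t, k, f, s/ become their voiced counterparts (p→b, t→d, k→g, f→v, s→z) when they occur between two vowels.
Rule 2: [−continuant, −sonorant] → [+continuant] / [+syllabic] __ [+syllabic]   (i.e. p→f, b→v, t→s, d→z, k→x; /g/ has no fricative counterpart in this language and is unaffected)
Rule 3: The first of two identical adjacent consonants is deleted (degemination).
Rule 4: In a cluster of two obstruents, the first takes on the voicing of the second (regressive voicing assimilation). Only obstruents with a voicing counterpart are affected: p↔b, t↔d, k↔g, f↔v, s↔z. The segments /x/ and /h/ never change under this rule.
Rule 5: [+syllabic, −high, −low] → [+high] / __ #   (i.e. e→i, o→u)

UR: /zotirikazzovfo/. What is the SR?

Rule 1 (intervocalic voicing): /t/ is a voiceless obstruent between vowels /o/ and /i/, so it voices to [d]. /k/ is a voiceless obstruent between vowels /i/ and /a/, so it voices to [g]. /zotirikazzovfo/ → zodirigazzovfo.
Rule 2 (intervocalic spirantization): /d/ is a stop between vowels /o/ and /i/, so it spirantizes to the fricative [z]. /zodirigazzovfo/ → zozirigazzovfo.
Rule 3 (degemination): /zz/ is a geminate; the first /z/ deletes. /zozirigazzovfo/ → zozirigazovfo.
Rule 4 (regressive voicing assimilation): /v/ precedes the voiceless obstruent /f/, so it devoices to [f] by assimilation. /zozirigazovfo/ → zozirigazoffo.
Rule 5 (final vowel raising): /o/ is a mid vowel in word-final position, so it raises to [u]. /zozirigazoffo/ → zozirigazoffu.

zozirigazoffu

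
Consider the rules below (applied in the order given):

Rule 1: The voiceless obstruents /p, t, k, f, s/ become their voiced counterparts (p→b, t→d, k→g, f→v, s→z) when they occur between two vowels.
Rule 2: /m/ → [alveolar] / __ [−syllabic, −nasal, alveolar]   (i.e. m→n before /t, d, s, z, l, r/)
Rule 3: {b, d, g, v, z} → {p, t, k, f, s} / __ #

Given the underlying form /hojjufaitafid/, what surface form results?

hojjuvaidavit

Rule 1 (intervocalic voicing): /f/ is a voiceless obstruent between vowels /u/ and /a/, so it voices to [v]. /t/ is a voiceless obstruent between vowels /i/ and /a/, so it voices to [d]. /f/ is a voiceless obstruent between vowels /a/ and /i/, so it voices to [v]. /hojjufaitafid/ → hojjuvaidavid.
Rule 2 (nasal place assimilation): no segment meets the environment; /hojjuvaidavid/ is unchanged.
Rule 3 (final devoicing): /d/ is a voiced obstruent in word-final position, so it devoices to [t]. /hojjuvaidavid/ → hojjuvaidavit.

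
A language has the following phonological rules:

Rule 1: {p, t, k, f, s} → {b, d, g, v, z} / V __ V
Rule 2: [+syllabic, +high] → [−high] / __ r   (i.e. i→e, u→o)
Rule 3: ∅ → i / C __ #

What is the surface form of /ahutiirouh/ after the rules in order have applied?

Rule 1 (intervocalic voicing): /t/ is a voiceless obstruent between vowels /u/ and /i/, so it voices to [d]. /ahutiirouh/ → ahudiirouh.
Rule 2 (pre-rhotic lowering): /i/ is a high vowel immediately before /r/, so it lowers to [e]. /ahudiirouh/ → ahudierouh.
Rule 3 (final i-epenthesis): the form ends in the consonant /h/, so [i] is inserted word-finally. /ahudierouh/ → ahudierouhi.

ahudierouhi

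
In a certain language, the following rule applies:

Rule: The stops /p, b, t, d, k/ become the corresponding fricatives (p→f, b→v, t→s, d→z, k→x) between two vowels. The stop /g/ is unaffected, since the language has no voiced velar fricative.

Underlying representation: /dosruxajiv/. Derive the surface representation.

No segment of /dosruxajiv/ meets the structural description of the rule, so the form surfaces unchanged.

dosruxajiv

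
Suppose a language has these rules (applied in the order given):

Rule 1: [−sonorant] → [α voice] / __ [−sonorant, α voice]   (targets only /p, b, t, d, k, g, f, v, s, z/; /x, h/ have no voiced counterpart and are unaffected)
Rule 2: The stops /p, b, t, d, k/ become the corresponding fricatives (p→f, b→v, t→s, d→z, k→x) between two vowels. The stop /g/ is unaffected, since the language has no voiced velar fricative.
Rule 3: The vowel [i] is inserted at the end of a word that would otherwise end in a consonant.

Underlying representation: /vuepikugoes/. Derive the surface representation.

vuefixugoesi

Rule 1 (regressive voicing assimilation): no segment meets the environment; /vuepikugoes/ is unchanged.
Rule 2 (intervocalic spirantization): /p/ is a stop between vowels /e/ and /i/, so it spirantizes to the fricative [f]. /k/ is a stop between vowels /i/ and /u/, so it spirantizes to the fricative [x]. /vuepikugoes/ → vuefixugoes.
Rule 3 (final i-epenthesis): the form ends in the consonant /s/, so [i] is inserted word-finally. /vuefixugoes/ → vuefixugoesi.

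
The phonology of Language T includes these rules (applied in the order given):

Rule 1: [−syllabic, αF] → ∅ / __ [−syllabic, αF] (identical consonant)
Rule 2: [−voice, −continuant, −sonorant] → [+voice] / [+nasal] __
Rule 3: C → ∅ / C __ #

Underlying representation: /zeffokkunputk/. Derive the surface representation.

zefokunbut

Rule 1 (degemination): /ff/ is a geminate; the first /f/ deletes. /kk/ is a geminate; the first /k/ deletes. /zeffokkunputk/ → zefokunputk.
Rule 2 (post-nasal voicing): /p/ is a voiceless stop immediately after the nasal /n/, so it voices to [b]. /zefokunputk/ → zefokunbutk.
Rule 3 (final cluster simplification): /k/ is the second consonant of a word-final cluster /tk/, so it deletes. /zefokunbutk/ → zefokunbut.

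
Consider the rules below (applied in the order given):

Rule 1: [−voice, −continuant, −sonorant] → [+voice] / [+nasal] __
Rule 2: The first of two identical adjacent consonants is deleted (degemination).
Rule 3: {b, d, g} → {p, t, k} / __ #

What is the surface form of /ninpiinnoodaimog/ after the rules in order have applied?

Rule 1 (post-nasal voicing): /p/ is a voiceless stop immediately after the nasal /n/, so it voices to [b]. /ninpiinnoodaimog/ → ninbiinnoodaimog.
Rule 2 (degemination): /nn/ is a geminate; the first /n/ deletes. /ninbiinnoodaimog/ → ninbiinoodaimog.
Rule 3 (final devoicing): /g/ is a voiced stop in word-final position, so it devoices to [k]. /ninbiinoodaimog/ → ninbiinoodaimok.

ninbiinoodaimok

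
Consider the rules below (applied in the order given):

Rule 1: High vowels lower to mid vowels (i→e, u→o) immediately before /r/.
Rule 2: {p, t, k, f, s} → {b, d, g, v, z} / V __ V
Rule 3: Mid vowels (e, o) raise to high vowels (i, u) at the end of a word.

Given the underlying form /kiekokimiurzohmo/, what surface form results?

Rule 1 (pre-rhotic lowering): /u/ is a high vowel immediately before /r/, so it lowers to [o]. /kiekokimiurzohmo/ → kiekokimiorzohmo.
Rule 2 (intervocalic voicing): /k/ is a voiceless obstruent between vowels /e/ and /o/, so it voices to [g]. /k/ is a voiceless obstruent between vowels /o/ and /i/, so it voices to [g]. /kiekokimiorzohmo/ → kiegogimiorzohmo.
Rule 3 (final vowel raising): /o/ is a mid vowel in word-final position, so it raises to [u]. /kiegogimiorzohmo/ → kiegogimiorzohmu.

kiegogimiorzohmu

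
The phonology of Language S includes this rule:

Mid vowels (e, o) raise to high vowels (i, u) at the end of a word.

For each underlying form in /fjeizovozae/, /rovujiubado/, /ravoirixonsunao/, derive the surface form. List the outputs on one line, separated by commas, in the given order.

/fjeizovozae/: /e/ is a mid vowel in word-final position, so it raises to [i]. → [fjeizovozai].
/rovujiubado/: /o/ is a mid vowel in word-final position, so it raises to [u]. → [rovujiubadu].
/ravoirixonsunao/: /o/ is a mid vowel in word-final position, so it raises to [u]. → [ravoirixonsunau].

fjeizovozai, rovujiubadu, ravoirixonsunau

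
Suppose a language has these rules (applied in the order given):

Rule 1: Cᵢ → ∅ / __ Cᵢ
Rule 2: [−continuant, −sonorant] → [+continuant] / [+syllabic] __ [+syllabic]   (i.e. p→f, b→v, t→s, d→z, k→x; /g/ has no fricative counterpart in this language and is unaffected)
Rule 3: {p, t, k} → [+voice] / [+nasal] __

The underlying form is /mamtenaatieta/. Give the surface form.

Rule 1 (degemination): no segment meets the environment; /mamtenaatieta/ is unchanged.
Rule 2 (intervocalic spirantization): /t/ is a stop between vowels /a/ and /i/, so it spirantizes to the fricative [s]. /t/ is a stop between vowels /e/ and /a/, so it spirantizes to the fricative [s]. /mamtenaatieta/ → mamtenaasiesa.
Rule 3 (post-nasal voicing): /t/ is a voiceless stop immediately after the nasal /m/, so it voices to [d]. /mamtenaasiesa/ → mamdenaasiesa.

mamdenaasiesa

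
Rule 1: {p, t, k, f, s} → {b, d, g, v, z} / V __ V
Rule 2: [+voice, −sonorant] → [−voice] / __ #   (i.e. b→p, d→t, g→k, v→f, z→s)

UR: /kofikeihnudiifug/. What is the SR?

kovigeihnudiivuk

Rule 1 (intervocalic voicing): /f/ is a voiceless obstruent between vowels /o/ and /i/, so it voices to [v]. /k/ is a voiceless obstruent between vowels /i/ and /e/, so it voices to [g]. /f/ is a voiceless obstruent between vowels /i/ and /u/, so it voices to [v]. /kofikeihnudiifug/ → kovigeihnudiivug.
Rule 2 (final devoicing): /g/ is a voiced obstruent in word-final position, so it devoices to [k]. /kovigeihnudiivug/ → kovigeihnudiivuk.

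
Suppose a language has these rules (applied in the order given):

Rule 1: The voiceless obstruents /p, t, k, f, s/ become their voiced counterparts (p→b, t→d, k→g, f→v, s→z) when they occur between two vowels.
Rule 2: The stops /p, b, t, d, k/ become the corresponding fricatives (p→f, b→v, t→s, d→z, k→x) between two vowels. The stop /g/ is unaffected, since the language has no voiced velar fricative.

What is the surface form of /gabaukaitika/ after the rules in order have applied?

Rule 1 (intervocalic voicing): /k/ is a voiceless obstruent between vowels /u/ and /a/, so it voices to [g]. /t/ is a voiceless obstruent between vowels /i/ and /i/, so it voices to [d]. /k/ is a voiceless obstruent between vowels /i/ and /a/, so it voices to [g]. /gabaukaitika/ → gabaugaidiga.
Rule 2 (intervocalic spirantization): /b/ is a stop between vowels /a/ and /a/, so it spirantizes to the fricative [v]. /d/ is a stop between vowels /i/ and /i/, so it spirantizes to the fricative [z]. /gabaugaidiga/ → gavaugaiziga.

gavaugaiziga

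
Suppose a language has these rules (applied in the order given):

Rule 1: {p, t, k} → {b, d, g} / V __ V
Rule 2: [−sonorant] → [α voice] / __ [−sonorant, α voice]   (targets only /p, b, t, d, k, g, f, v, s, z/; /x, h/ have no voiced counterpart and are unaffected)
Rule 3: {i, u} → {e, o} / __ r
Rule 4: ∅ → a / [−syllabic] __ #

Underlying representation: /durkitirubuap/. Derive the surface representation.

dorkiderubuapa

Rule 1 (intervocalic voicing): /t/ is a voiceless stop between vowels /i/ and /i/, so it voices to [d]. /durkitirubuap/ → durkidirubuap.
Rule 2 (regressive voicing assimilation): no segment meets the environment; /durkidirubuap/ is unchanged.
Rule 3 (pre-rhotic lowering): /u/ is a high vowel immediately before /r/, so it lowers to [o]. /i/ is a high vowel immediately before /r/, so it lowers to [e]. /durkidirubuap/ → dorkiderubuap.
Rule 4 (final a-epenthesis): the form ends in the consonant /p/, so [a] is inserted word-finally. /dorkiderubuap/ → dorkiderubuapa.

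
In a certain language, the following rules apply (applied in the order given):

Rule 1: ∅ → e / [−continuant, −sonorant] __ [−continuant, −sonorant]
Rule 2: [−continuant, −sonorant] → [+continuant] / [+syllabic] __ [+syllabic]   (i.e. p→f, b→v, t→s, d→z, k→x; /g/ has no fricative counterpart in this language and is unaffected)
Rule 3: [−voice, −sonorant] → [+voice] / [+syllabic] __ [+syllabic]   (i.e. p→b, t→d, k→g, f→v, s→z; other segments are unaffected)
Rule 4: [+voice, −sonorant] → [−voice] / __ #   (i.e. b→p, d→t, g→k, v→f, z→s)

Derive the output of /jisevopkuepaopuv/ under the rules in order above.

jizevovexuevaovuf

Rule 1 (stop-cluster e-epenthesis): /p/ and /k/ form a stop–stop cluster, so [e] is inserted between them. /jisevopkuepaopuv/ → jisevopekuepaopuv.
Rule 2 (intervocalic spirantization): /p/ is a stop between vowels /o/ and /e/, so it spirantizes to the fricative [f]. /k/ is a stop between vowels /e/ and /u/, so it spirantizes to the fricative [x]. /p/ is a stop between vowels /e/ and /a/, so it spirantizes to the fricative [f]. /p/ is a stop between vowels /o/ and /u/, so it spirantizes to the fricative [f]. /jisevopekuepaopuv/ → jisevofexuefaofuv.
Rule 3 (intervocalic voicing): /s/ is a voiceless obstruent between vowels /i/ and /e/, so it voices to [z]. /f/ is a voiceless obstruent between vowels /o/ and /e/, so it voices to [v]. /f/ is a voiceless obstruent between vowels /e/ and /a/, so it voices to [v]. /f/ is a voiceless obstruent between vowels /o/ and /u/, so it voices to [v]. /jisevofexuefaofuv/ → jizevovexuevaovuv.
Rule 4 (final devoicing): /v/ is a voiced obstruent in word-final position, so it devoices to [f]. /jizevovexuevaovuv/ → jizevovexuevaovuf.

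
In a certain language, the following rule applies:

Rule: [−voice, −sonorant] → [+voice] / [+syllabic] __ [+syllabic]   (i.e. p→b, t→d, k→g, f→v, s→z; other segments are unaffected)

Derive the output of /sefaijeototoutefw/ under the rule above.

Scanning /sefaijeototoutefw/: /s/ at position 1 is not in the conditioning environment; /f/ is a voiceless obstruent between vowels /e/ and /a/, so it voices to [v]; /t/ is a voiceless obstruent between vowels /o/ and /o/, so it voices to [d]; /t/ is a voiceless obstruent between vowels /o/ and /o/, so it voices to [d]; /t/ is a voiceless obstruent between vowels /u/ and /e/, so it voices to [d]; /f/ at position 16 is not in the conditioning environment.
Result: [sevaijeododoudefw].

sevaijeododoudefw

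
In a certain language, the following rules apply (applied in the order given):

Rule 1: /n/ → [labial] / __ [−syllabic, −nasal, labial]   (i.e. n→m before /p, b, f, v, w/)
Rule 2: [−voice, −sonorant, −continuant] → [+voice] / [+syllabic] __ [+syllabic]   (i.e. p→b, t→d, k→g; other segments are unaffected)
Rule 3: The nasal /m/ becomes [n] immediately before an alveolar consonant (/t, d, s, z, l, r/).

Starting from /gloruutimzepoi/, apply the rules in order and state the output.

gloruudinzeboi

Rule 1 (nasal place assimilation): no segment meets the environment; /gloruutimzepoi/ is unchanged.
Rule 2 (intervocalic voicing): /t/ is a voiceless stop between vowels /u/ and /i/, so it voices to [d]. /p/ is a voiceless stop between vowels /e/ and /o/, so it voices to [b]. /gloruutimzepoi/ → gloruudimzeboi.
Rule 3 (nasal place assimilation): /m/ precedes the alveolar consonant /z/, so it assimilates in place to [n]. /gloruudimzeboi/ → gloruudinzeboi.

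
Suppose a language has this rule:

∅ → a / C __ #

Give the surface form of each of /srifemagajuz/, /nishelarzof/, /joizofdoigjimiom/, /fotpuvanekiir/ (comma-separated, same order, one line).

/srifemagajuz/: the form ends in the consonant /z/, so [a] is inserted word-finally. → [srifemagajuza].
/nishelarzof/: the form ends in the consonant /f/, so [a] is inserted word-finally. → [nishelarzofa].
/joizofdoigjimiom/: the form ends in the consonant /m/, so [a] is inserted word-finally. → [joizofdoigjimioma].
/fotpuvanekiir/: the form ends in the consonant /r/, so [a] is inserted word-finally. → [fotpuvanekiira].

srifemagajuza, nishelarzofa, joizofdoigjimioma, fotpuvanekiira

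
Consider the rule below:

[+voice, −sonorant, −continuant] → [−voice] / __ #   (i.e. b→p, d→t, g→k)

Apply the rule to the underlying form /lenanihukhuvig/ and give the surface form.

/g/ is a voiced stop in word-final position, so it devoices to [k].
Surface form: [lenanihukhuvik].

lenanihukhuvik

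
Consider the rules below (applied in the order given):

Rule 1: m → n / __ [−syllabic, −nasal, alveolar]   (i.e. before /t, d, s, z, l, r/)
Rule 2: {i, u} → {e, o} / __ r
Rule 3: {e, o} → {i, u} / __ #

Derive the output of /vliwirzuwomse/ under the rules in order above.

vliwerzuwonsi

Rule 1 (nasal place assimilation): /m/ precedes the alveolar consonant /s/, so it assimilates in place to [n]. /vliwirzuwomse/ → vliwirzuwonse.
Rule 2 (pre-rhotic lowering): /i/ is a high vowel immediately before /r/, so it lowers to [e]. /vliwirzuwonse/ → vliwerzuwonse.
Rule 3 (final vowel raising): /e/ is a mid vowel in word-final position, so it raises to [i]. /vliwerzuwonse/ → vliwerzuwonsi.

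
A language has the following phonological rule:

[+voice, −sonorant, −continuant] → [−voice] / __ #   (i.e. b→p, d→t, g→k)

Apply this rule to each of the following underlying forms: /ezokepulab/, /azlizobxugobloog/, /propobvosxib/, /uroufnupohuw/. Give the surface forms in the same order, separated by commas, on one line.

ezokepulap, azlizobxugoblook, propobvosxip, uroufnupohuw

/ezokepulab/: /b/ is a voiced stop in word-final position, so it devoices to [p]. → [ezokepulap].
/azlizobxugobloog/: /g/ is a voiced stop in word-final position, so it devoices to [k]. → [azlizobxugoblook].
/propobvosxib/: /b/ is a voiced stop in word-final position, so it devoices to [p]. → [propobvosxip].
/uroufnupohuw/: the rule's environment is not met; surfaces unchanged as [uroufnupohuw].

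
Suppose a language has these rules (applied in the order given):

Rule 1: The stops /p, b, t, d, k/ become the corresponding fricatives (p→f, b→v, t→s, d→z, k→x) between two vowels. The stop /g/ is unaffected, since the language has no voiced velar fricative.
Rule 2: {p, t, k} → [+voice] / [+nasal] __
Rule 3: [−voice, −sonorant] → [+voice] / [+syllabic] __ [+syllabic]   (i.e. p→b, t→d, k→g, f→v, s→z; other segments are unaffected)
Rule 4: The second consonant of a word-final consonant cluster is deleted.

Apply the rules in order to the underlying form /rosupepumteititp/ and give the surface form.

Rule 1 (intervocalic spirantization): /p/ is a stop between vowels /u/ and /e/, so it spirantizes to the fricative [f]. /p/ is a stop between vowels /e/ and /u/, so it spirantizes to the fricative [f]. /t/ is a stop between vowels /i/ and /i/, so it spirantizes to the fricative [s]. /rosupepumteititp/ → rosufefumteisitp.
Rule 2 (post-nasal voicing): /t/ is a voiceless stop immediately after the nasal /m/, so it voices to [d]. /rosufefumteisitp/ → rosufefumdeisitp.
Rule 3 (intervocalic voicing): /s/ is a voiceless obstruent between vowels /o/ and /u/, so it voices to [z]. /f/ is a voiceless obstruent between vowels /u/ and /e/, so it voices to [v]. /f/ is a voiceless obstruent between vowels /e/ and /u/, so it voices to [v]. /s/ is a voiceless obstruent between vowels /i/ and /i/, so it voices to [z]. /rosufefumdeisitp/ → rozuvevumdeizitp.
Rule 4 (final cluster simplification): /p/ is the second consonant of a word-final cluster /tp/, so it deletes. /rozuvevumdeizitp/ → rozuvevumdeizit.

rozuvevumdeizit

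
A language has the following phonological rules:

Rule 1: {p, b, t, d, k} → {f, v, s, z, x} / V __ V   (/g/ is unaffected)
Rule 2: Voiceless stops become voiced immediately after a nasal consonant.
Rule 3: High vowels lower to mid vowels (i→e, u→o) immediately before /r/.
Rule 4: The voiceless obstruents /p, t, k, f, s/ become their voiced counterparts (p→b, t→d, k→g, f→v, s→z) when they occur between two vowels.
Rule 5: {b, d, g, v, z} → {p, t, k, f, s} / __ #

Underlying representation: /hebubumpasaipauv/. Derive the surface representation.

hevuvumbazaivauf

Rule 1 (intervocalic spirantization): /b/ is a stop between vowels /e/ and /u/, so it spirantizes to the fricative [v]. /b/ is a stop between vowels /u/ and /u/, so it spirantizes to the fricative [v]. /p/ is a stop between vowels /i/ and /a/, so it spirantizes to the fricative [f]. /hebubumpasaipauv/ → hevuvumpasaifauv.
Rule 2 (post-nasal voicing): /p/ is a voiceless stop immediately after the nasal /m/, so it voices to [b]. /hevuvumpasaifauv/ → hevuvumbasaifauv.
Rule 3 (pre-rhotic lowering): no segment meets the environment; /hevuvumbasaifauv/ is unchanged.
Rule 4 (intervocalic voicing): /s/ is a voiceless obstruent between vowels /a/ and /a/, so it voices to [z]. /f/ is a voiceless obstruent between vowels /i/ and /a/, so it voices to [v]. /hevuvumbasaifauv/ → hevuvumbazaivauv.
Rule 5 (final devoicing): /v/ is a voiced obstruent in word-final position, so it devoices to [f]. /hevuvumbazaivauv/ → hevuvumbazaivauf.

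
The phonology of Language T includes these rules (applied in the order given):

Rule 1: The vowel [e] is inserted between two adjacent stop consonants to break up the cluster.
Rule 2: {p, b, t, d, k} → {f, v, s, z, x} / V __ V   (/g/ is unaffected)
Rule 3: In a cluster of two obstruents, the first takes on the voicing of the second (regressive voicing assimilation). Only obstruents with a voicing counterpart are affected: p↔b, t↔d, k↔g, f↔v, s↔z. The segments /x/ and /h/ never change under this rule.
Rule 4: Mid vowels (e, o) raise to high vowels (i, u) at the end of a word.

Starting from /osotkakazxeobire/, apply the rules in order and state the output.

Rule 1 (stop-cluster e-epenthesis): /t/ and /k/ form a stop–stop cluster, so [e] is inserted between them. /osotkakazxeobire/ → osotekakazxeobire.
Rule 2 (intervocalic spirantization): /t/ is a stop between vowels /o/ and /e/, so it spirantizes to the fricative [s]. /k/ is a stop between vowels /e/ and /a/, so it spirantizes to the fricative [x]. /k/ is a stop between vowels /a/ and /a/, so it spirantizes to the fricative [x]. /b/ is a stop between vowels /o/ and /i/, so it spirantizes to the fricative [v]. /osotekakazxeobire/ → ososexaxazxeovire.
Rule 3 (regressive voicing assimilation): /z/ precedes the voiceless obstruent /x/, so it devoices to [s] by assimilation. /ososexaxazxeovire/ → ososexaxasxeovire.
Rule 4 (final vowel raising): /e/ is a mid vowel in word-final position, so it raises to [i]. /ososexaxasxeovire/ → ososexaxasxeoviri.

ososexaxasxeoviri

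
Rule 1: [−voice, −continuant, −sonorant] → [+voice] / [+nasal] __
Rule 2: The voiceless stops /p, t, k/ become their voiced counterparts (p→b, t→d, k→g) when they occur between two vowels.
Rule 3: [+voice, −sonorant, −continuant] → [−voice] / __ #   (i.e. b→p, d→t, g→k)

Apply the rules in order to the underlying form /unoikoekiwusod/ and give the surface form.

Rule 1 (post-nasal voicing): no segment meets the environment; /unoikoekiwusod/ is unchanged.
Rule 2 (intervocalic voicing): /k/ is a voiceless stop between vowels /i/ and /o/, so it voices to [g]. /k/ is a voiceless stop between vowels /e/ and /i/, so it voices to [g]. /unoikoekiwusod/ → unoigoegiwusod.
Rule 3 (final devoicing): /d/ is a voiced stop in word-final position, so it devoices to [t]. /unoigoegiwusod/ → unoigoegiwusot.

unoigoegiwusot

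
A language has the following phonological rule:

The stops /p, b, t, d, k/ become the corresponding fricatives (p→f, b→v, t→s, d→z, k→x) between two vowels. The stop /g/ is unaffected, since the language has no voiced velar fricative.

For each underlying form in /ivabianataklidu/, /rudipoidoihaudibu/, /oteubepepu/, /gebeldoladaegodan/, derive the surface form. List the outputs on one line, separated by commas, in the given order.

ivavianasaklizu, ruzifoizoihauzivu, oseuvefefu, geveldolazaegozan

/ivabianataklidu/: /b/ is a stop between vowels /a/ and /i/, so it spirantizes to the fricative [v]. /t/ is a stop between vowels /a/ and /a/, so it spirantizes to the fricative [s]. /d/ is a stop between vowels /i/ and /u/, so it spirantizes to the fricative [z]. → [ivavianasaklizu].
/rudipoidoihaudibu/: /d/ is a stop between vowels /u/ and /i/, so it spirantizes to the fricative [z]. /p/ is a stop between vowels /i/ and /o/, so it spirantizes to the fricative [f]. /d/ is a stop between vowels /i/ and /o/, so it spirantizes to the fricative [z]. /d/ is a stop between vowels /u/ and /i/, so it spirantizes to the fricative [z]. /b/ is a stop between vowels /i/ and /u/, so it spirantizes to the fricative [v]. → [ruzifoizoihauzivu].
/oteubepepu/: /t/ is a stop between vowels /o/ and /e/, so it spirantizes to the fricative [s]. /b/ is a stop between vowels /u/ and /e/, so it spirantizes to the fricative [v]. /p/ is a stop between vowels /e/ and /e/, so it spirantizes to the fricative [f]. /p/ is a stop between vowels /e/ and /u/, so it spirantizes to the fricative [f]. → [oseuvefefu].
/gebeldoladaegodan/: /b/ is a stop between vowels /e/ and /e/, so it spirantizes to the fricative [v]. /d/ is a stop between vowels /a/ and /a/, so it spirantizes to the fricative [z]. /d/ is a stop between vowels /o/ and /a/, so it spirantizes to the fricative [z]. → [geveldolazaegozan].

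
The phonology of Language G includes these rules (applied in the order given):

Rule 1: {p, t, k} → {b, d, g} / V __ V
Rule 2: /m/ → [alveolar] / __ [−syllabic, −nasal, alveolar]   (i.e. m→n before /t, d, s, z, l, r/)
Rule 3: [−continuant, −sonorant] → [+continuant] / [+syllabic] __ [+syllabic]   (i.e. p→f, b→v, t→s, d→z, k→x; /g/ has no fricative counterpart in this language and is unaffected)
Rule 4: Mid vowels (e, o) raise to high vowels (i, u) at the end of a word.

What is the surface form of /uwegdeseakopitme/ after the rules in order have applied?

Rule 1 (intervocalic voicing): /k/ is a voiceless stop between vowels /a/ and /o/, so it voices to [g]. /p/ is a voiceless stop between vowels /o/ and /i/, so it voices to [b]. /uwegdeseakopitme/ → uwegdeseagobitme.
Rule 2 (nasal place assimilation): no segment meets the environment; /uwegdeseagobitme/ is unchanged.
Rule 3 (intervocalic spirantization): /b/ is a stop between vowels /o/ and /i/, so it spirantizes to the fricative [v]. /uwegdeseagobitme/ → uwegdeseagovitme.
Rule 4 (final vowel raising): /e/ is a mid vowel in word-final position, so it raises to [i]. /uwegdeseagovitme/ → uwegdeseagovitmi.

uwegdeseagovitmi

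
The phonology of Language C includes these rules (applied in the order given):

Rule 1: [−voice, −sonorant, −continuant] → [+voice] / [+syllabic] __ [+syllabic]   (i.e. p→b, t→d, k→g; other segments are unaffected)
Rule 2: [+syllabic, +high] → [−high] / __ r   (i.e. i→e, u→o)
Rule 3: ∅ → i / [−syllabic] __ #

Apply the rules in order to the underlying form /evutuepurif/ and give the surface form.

Rule 1 (intervocalic voicing): /t/ is a voiceless stop between vowels /u/ and /u/, so it voices to [d]. /p/ is a voiceless stop between vowels /e/ and /u/, so it voices to [b]. /evutuepurif/ → evudueburif.
Rule 2 (pre-rhotic lowering): /u/ is a high vowel immediately before /r/, so it lowers to [o]. /evudueburif/ → evudueborif.
Rule 3 (final i-epenthesis): the form ends in the consonant /f/, so [i] is inserted word-finally. /evudueborif/ → evudueborifi.

evudueborifi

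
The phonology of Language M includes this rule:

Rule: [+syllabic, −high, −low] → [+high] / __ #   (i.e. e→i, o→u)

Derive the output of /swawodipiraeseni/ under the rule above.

swawodipiraeseni

No segment of /swawodipiraeseni/ meets the structural description of the rule, so the form surfaces unchanged.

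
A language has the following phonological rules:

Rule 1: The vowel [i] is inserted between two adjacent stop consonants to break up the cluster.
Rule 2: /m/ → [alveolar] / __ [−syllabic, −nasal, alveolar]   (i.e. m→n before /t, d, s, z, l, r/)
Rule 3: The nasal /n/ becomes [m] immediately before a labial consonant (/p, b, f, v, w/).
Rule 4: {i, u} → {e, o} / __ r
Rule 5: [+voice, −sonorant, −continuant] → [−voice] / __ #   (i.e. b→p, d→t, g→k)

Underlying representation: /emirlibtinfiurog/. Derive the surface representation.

Rule 1 (stop-cluster i-epenthesis): /b/ and /t/ form a stop–stop cluster, so [i] is inserted between them. /emirlibtinfiurog/ → emirlibitinfiurog.
Rule 2 (nasal place assimilation): no segment meets the environment; /emirlibitinfiurog/ is unchanged.
Rule 3 (nasal place assimilation): /n/ precedes the labial consonant /f/, so it assimilates in place to [m]. /emirlibitinfiurog/ → emirlibitimfiurog.
Rule 4 (pre-rhotic lowering): /i/ is a high vowel immediately before /r/, so it lowers to [e]. /u/ is a high vowel immediately before /r/, so it lowers to [o]. /emirlibitimfiurog/ → emerlibitimfiorog.
Rule 5 (final devoicing): /g/ is a voiced stop in word-final position, so it devoices to [k]. /emerlibitimfiorog/ → emerlibitimfiorok.

emerlibitimfiorok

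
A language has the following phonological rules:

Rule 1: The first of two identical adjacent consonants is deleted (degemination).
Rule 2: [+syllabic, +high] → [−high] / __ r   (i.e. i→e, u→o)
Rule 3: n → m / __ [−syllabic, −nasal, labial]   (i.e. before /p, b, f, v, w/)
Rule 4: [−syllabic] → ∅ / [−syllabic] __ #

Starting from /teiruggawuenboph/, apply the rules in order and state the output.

Rule 1 (degemination): /gg/ is a geminate; the first /g/ deletes. /teiruggawuenboph/ → teirugawuenboph.
Rule 2 (pre-rhotic lowering): /i/ is a high vowel immediately before /r/, so it lowers to [e]. /teirugawuenboph/ → teerugawuenboph.
Rule 3 (nasal place assimilation): /n/ precedes the labial consonant /b/, so it assimilates in place to [m]. /teerugawuenboph/ → teerugawuemboph.
Rule 4 (final cluster simplification): /h/ is the second consonant of a word-final cluster /ph/, so it deletes. /teerugawuemboph/ → teerugawuembop.

teerugawuembop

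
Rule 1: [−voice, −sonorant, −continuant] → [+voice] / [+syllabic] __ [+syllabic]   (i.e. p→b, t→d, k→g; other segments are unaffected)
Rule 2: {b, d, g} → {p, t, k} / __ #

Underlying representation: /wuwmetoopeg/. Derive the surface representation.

Rule 1 (intervocalic voicing): /t/ is a voiceless stop between vowels /e/ and /o/, so it voices to [d]. /p/ is a voiceless stop between vowels /o/ and /e/, so it voices to [b]. /wuwmetoopeg/ → wuwmedoobeg.
Rule 2 (final devoicing): /g/ is a voiced stop in word-final position, so it devoices to [k]. /wuwmedoobeg/ → wuwmedoobek.

wuwmedoobek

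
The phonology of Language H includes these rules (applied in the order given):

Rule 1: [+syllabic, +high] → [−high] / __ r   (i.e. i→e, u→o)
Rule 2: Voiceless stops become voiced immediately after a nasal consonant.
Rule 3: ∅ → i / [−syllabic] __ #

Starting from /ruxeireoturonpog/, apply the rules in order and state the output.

ruxeereotoronbogi

Rule 1 (pre-rhotic lowering): /i/ is a high vowel immediately before /r/, so it lowers to [e]. /u/ is a high vowel immediately before /r/, so it lowers to [o]. /ruxeireoturonpog/ → ruxeereotoronpog.
Rule 2 (post-nasal voicing): /p/ is a voiceless stop immediately after the nasal /n/, so it voices to [b]. /ruxeereotoronpog/ → ruxeereotoronbog.
Rule 3 (final i-epenthesis): the form ends in the consonant /g/, so [i] is inserted word-finally. /ruxeereotoronbog/ → ruxeereotoronbogi.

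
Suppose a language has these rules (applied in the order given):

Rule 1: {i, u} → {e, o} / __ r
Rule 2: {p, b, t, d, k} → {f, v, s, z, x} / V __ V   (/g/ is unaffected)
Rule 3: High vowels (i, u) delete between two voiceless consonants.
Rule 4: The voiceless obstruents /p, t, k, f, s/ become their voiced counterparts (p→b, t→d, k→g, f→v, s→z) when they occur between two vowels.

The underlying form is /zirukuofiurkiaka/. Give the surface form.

zeruxuoviorkiaxa

Rule 1 (pre-rhotic lowering): /i/ is a high vowel immediately before /r/, so it lowers to [e]. /u/ is a high vowel immediately before /r/, so it lowers to [o]. /zirukuofiurkiaka/ → zerukuofiorkiaka.
Rule 2 (intervocalic spirantization): /k/ is a stop between vowels /u/ and /u/, so it spirantizes to the fricative [x]. /k/ is a stop between vowels /a/ and /a/, so it spirantizes to the fricative [x]. /zerukuofiorkiaka/ → zeruxuofiorkiaxa.
Rule 3 (high vowel syncope): no segment meets the environment; /zeruxuofiorkiaxa/ is unchanged.
Rule 4 (intervocalic voicing): /f/ is a voiceless obstruent between vowels /o/ and /i/, so it voices to [v]. /zeruxuofiorkiaxa/ → zeruxuoviorkiaxa.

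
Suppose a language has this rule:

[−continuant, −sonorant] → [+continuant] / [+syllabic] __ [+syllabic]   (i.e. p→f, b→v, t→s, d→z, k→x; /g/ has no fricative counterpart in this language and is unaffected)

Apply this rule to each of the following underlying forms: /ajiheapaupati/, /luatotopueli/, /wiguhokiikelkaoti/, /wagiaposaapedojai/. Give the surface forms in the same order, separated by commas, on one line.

ajiheafaufasi, luasosofueli, wiguhoxiixelkaosi, wagiafosaafezojai

/ajiheapaupati/: /p/ is a stop between vowels /a/ and /a/, so it spirantizes to the fricative [f]. /p/ is a stop between vowels /u/ and /a/, so it spirantizes to the fricative [f]. /t/ is a stop between vowels /a/ and /i/, so it spirantizes to the fricative [s]. → [ajiheafaufasi].
/luatotopueli/: /t/ is a stop between vowels /a/ and /o/, so it spirantizes to the fricative [s]. /t/ is a stop between vowels /o/ and /o/, so it spirantizes to the fricative [s]. /p/ is a stop between vowels /o/ and /u/, so it spirantizes to the fricative [f]. → [luasosofueli].
/wiguhokiikelkaoti/: /k/ is a stop between vowels /o/ and /i/, so it spirantizes to the fricative [x]. /k/ is a stop between vowels /i/ and /e/, so it spirantizes to the fricative [x]. /t/ is a stop between vowels /o/ and /i/, so it spirantizes to the fricative [s]. → [wiguhoxiixelkaosi].
/wagiaposaapedojai/: /p/ is a stop between vowels /a/ and /o/, so it spirantizes to the fricative [f]. /p/ is a stop between vowels /a/ and /e/, so it spirantizes to the fricative [f]. /d/ is a stop between vowels /e/ and /o/, so it spirantizes to the fricative [z]. → [wagiafosaafezojai].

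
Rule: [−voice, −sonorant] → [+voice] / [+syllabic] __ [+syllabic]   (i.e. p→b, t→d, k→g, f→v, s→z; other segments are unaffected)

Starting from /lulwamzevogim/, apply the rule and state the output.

lulwamzevogim

No segment of /lulwamzevogim/ meets the structural description of the rule, so the form surfaces unchanged.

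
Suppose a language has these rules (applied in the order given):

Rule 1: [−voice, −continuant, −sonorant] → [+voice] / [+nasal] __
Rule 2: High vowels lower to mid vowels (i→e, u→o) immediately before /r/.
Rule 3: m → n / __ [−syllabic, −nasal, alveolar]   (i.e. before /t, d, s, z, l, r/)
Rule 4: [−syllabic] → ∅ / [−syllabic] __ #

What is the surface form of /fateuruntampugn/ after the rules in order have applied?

Rule 1 (post-nasal voicing): /t/ is a voiceless stop immediately after the nasal /n/, so it voices to [d]. /p/ is a voiceless stop immediately after the nasal /m/, so it voices to [b]. /fateuruntampugn/ → fateurundambugn.
Rule 2 (pre-rhotic lowering): /u/ is a high vowel immediately before /r/, so it lowers to [o]. /fateurundambugn/ → fateorundambugn.
Rule 3 (nasal place assimilation): no segment meets the environment; /fateorundambugn/ is unchanged.
Rule 4 (final cluster simplification): /n/ is the second consonant of a word-final cluster /gn/, so it deletes. /fateorundambugn/ → fateorundambug.

fateorundambug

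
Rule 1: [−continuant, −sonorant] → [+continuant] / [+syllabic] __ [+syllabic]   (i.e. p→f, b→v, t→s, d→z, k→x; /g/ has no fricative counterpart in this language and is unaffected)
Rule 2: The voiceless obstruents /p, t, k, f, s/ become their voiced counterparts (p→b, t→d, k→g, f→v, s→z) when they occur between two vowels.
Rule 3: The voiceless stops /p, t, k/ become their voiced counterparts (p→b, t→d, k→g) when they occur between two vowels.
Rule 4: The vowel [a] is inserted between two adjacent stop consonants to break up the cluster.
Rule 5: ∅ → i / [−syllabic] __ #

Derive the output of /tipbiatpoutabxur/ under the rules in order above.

tipabiatapouzabxuri

Rule 1 (intervocalic spirantization): /t/ is a stop between vowels /u/ and /a/, so it spirantizes to the fricative [s]. /tipbiatpoutabxur/ → tipbiatpousabxur.
Rule 2 (intervocalic voicing): /s/ is a voiceless obstruent between vowels /u/ and /a/, so it voices to [z]. /tipbiatpousabxur/ → tipbiatpouzabxur.
Rule 3 (intervocalic voicing): no segment meets the environment; /tipbiatpouzabxur/ is unchanged.
Rule 4 (stop-cluster a-epenthesis): /p/ and /b/ form a stop–stop cluster, so [a] is inserted between them. /t/ and /p/ form a stop–stop cluster, so [a] is inserted between them. /tipbiatpouzabxur/ → tipabiatapouzabxur.
Rule 5 (final i-epenthesis): the form ends in the consonant /r/, so [i] is inserted word-finally. /tipabiatapouzabxur/ → tipabiatapouzabxuri.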